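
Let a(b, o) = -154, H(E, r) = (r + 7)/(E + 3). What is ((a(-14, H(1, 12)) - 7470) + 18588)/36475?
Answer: 10964/36475 ≈ 0.30059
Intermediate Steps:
H(E, r) = (7 + r)/(3 + E)
((a(-14, H(1, 12)) - 7470) + 18588)/36475 = ((-154 - 7470) + 18588)/36475 = (-7624 + 18588)*(1/36475) = 10964*(1/36475) = 10964/36475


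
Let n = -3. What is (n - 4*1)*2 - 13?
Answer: -27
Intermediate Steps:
(n - 4*1)*2 - 13 = (-3 - 4*1)*2 - 13 = (-3 - 4)*2 - 13 = -7*2 - 13 = -14 - 13 = -27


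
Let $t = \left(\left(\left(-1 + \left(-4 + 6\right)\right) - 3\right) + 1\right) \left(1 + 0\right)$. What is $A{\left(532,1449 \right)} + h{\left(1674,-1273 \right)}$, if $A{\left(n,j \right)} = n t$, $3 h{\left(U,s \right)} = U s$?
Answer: $-710866$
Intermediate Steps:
$h{\left(U,s \right)} = \frac{U s}{3}$
$t = -1$ ($t = \left(\left(\left(-1 + 2\right) - 3\right) + 1\right) 1 = \left(\left(1 - 3\right) + 1\right) 1 = \left(-2 + 1\right) 1 = \left(-1\right) 1 = -1$)
$A{\left(n,j \right)} = - n$ ($A{\left(n,j \right)} = n \left(-1\right) = - n$)
$A{\left(532,1449 \right)} + h{\left(1674,-1273 \right)} = \left(-1\right) 532 + \frac{1}{3} \cdot 1674 \left(-1273\right) = -532 - 710334 = -710866$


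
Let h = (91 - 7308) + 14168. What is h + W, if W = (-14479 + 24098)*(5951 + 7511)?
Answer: 129497929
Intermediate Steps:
W = 129490978 (W = 9619*13462 = 129490978)
h = 6951 (h = -7217 + 14168 = 6951)
h + W = 6951 + 129490978 = 129497929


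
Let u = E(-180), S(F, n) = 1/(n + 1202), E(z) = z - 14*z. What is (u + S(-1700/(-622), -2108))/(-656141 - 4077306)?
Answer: -2120039/4288502982 ≈ -0.00049435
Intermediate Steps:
E(z) = -13*z
S(F, n) = 1/(1202 + n)
u = 2340 (u = -13*(-180) = 2340)
(u + S(-1700/(-622), -2108))/(-656141 - 4077306) = (2340 + 1/(1202 - 2108))/(-656141 - 4077306) = (2340 + 1/(-906))/(-4733447) = (2340 - 1/906)*(-1/4733447) = (2120039/906)*(-1/4733447) = -2120039/4288502982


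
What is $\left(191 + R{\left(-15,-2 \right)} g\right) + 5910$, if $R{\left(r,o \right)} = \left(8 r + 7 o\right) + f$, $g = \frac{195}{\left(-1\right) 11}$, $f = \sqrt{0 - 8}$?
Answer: $\frac{93241}{11} - \frac{390 i \sqrt{2}}{11} \approx 8476.5 - 50.14 i$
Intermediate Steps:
$f = 2 i \sqrt{2}$ ($f = \sqrt{-8} = 2 i \sqrt{2} \approx 2.8284 i$)
$g = - \frac{195}{11}$ ($g = \frac{195}{-11} = 195 \left(- \frac{1}{11}\right) = - \frac{195}{11} \approx -17.727$)
$R{\left(r,o \right)} = 7 o + 8 r + 2 i \sqrt{2}$ ($R{\left(r,o \right)} = \left(8 r + 7 o\right) + 2 i \sqrt{2} = \left(7 o + 8 r\right) + 2 i \sqrt{2} = 7 o + 8 r + 2 i \sqrt{2}$)
$\left(191 + R{\left(-15,-2 \right)} g\right) + 5910 = \left(191 + \left(7 \left(-2\right) + 8 \left(-15\right) + 2 i \sqrt{2}\right) \left(- \frac{195}{11}\right)\right) + 5910 = \left(191 + \left(-14 - 120 + 2 i \sqrt{2}\right) \left(- \frac{195}{11}\right)\right) + 5910 = \left(191 + \left(-134 + 2 i \sqrt{2}\right) \left(- \frac{195}{11}\right)\right) + 5910 = \left(191 + \left(\frac{26130}{11} - \frac{390 i \sqrt{2}}{11}\right)\right) + 5910 = \left(\frac{28231}{11} - \frac{390 i \sqrt{2}}{11}\right) + 5910 = \frac{93241}{11} - \frac{390 i \sqrt{2}}{11}$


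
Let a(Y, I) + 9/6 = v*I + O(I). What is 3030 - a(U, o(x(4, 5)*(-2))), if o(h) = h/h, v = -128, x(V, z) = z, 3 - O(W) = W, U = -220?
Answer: 6315/2 ≈ 3157.5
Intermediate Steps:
O(W) = 3 - W
o(h) = 1
a(Y, I) = 3/2 - 129*I (a(Y, I) = -3/2 + (-128*I + (3 - I)) = -3/2 + (3 - 129*I) = 3/2 - 129*I)
3030 - a(U, o(x(4, 5)*(-2))) = 3030 - (3/2 - 129*1) = 3030 - (3/2 - 129) = 3030 - 1*(-255/2) = 3030 + 255/2 = 6315/2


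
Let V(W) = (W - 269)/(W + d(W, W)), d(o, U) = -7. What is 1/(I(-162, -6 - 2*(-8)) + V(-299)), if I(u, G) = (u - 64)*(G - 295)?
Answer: 153/9855014 ≈ 1.5525e-5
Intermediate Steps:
V(W) = (-269 + W)/(-7 + W) (V(W) = (W - 269)/(W - 7) = (-269 + W)/(-7 + W))
I(u, G) = (-295 + G)*(-64 + u) (I(u, G) = (-64 + u)*(-295 + G) = (-295 + G)*(-64 + u))
1/(I(-162, -6 - 2*(-8)) + V(-299)) = 1/((18880 - 295*(-162) - 64*(-6 - 2*(-8)) + (-6 - 2*(-8))*(-162)) + (-269 - 299)/(-7 - 299)) = 1/((18880 + 47790 - 64*(-6 + 16) + (-6 + 16)*(-162)) - 568/(-306)) = 1/((18880 + 47790 - 64*10 + 10*(-162)) - 1/306*(-568)) = 1/((18880 + 47790 - 640 - 1620) + 284/153) = 1/(64410 + 284/153) = 1/(9855014/153) = 153/9855014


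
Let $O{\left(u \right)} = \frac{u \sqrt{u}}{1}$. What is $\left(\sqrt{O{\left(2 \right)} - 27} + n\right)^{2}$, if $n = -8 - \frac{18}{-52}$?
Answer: $\frac{\left(199 - 26 i \sqrt{27 - 2 \sqrt{2}}\right)^{2}}{676} \approx 34.41 - 75.26 i$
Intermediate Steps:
$O{\left(u \right)} = u^{\frac{3}{2}}$ ($O{\left(u \right)} = u^{\frac{3}{2}} \cdot 1 = u^{\frac{3}{2}}$)
$n = - \frac{199}{26}$ ($n = -8 - 18 \left(- \frac{1}{52}\right) = -8 - - \frac{9}{26} = -8 + \frac{9}{26} = - \frac{199}{26} \approx -7.6538$)
$\left(\sqrt{O{\left(2 \right)} - 27} + n\right)^{2} = \left(\sqrt{2^{\frac{3}{2}} - 27} - \frac{199}{26}\right)^{2} = \left(\sqrt{2 \sqrt{2} - 27} - \frac{199}{26}\right)^{2} = \left(\sqrt{-27 + 2 \sqrt{2}} - \frac{199}{26}\right)^{2} = \left(- \frac{199}{26} + \sqrt{-27 + 2 \sqrt{2}}\right)^{2}$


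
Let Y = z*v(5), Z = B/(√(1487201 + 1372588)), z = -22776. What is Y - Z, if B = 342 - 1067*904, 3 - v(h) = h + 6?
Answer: 182208 + 964226*√2859789/2859789 ≈ 1.8278e+5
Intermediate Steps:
v(h) = -3 - h (v(h) = 3 - (h + 6) = 3 - (6 + h) = 3 + (-6 - h) = -3 - h)
B = -964226 (B = 342 - 964568 = -964226)
Z = -964226*√2859789/2859789 (Z = -964226/√(1487201 + 1372588) = -964226*√2859789/2859789 ≈ -570.18)
Y = 182208 (Y = -22776*(-3 - 1*5) = -22776*(-3 - 5) = -22776*(-8) = 182208)
Y - Z = 182208 - (-964226)*√2859789/2859789 = 182208 + 964226*√2859789/2859789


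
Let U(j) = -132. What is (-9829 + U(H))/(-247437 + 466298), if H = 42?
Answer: -9961/218861 ≈ -0.045513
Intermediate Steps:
(-9829 + U(H))/(-247437 + 466298) = (-9829 - 132)/(-247437 + 466298) = -9961/218861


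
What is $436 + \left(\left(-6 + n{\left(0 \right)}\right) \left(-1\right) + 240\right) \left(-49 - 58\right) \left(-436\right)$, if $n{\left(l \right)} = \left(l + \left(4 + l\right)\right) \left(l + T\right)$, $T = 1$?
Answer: $11290220$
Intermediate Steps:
$n{\left(l \right)} = \left(1 + l\right) \left(4 + 2 l\right)$ ($n{\left(l \right)} = \left(l + \left(4 + l\right)\right) \left(l + 1\right) = \left(4 + 2 l\right) \left(1 + l\right) = \left(1 + l\right) \left(4 + 2 l\right)$)
$436 + \left(\left(-6 + n{\left(0 \right)}\right) \left(-1\right) + 240\right) \left(-49 - 58\right) \left(-436\right) = 436 + \left(\left(-6 + \left(4 + 2 \cdot 0^{2} + 6 \cdot 0\right)\right) \left(-1\right) + 240\right) \left(-49 - 58\right) \left(-436\right) = 436 + \left(\left(-6 + \left(4 + 2 \cdot 0 + 0\right)\right) \left(-1\right) + 240\right) \left(-107\right) \left(-436\right) = 436 + \left(\left(-6 + \left(4 + 0 + 0\right)\right) \left(-1\right) + 240\right) \left(-107\right) \left(-436\right) = 436 + \left(\left(-6 + 4\right) \left(-1\right) + 240\right) \left(-107\right) \left(-436\right) = 436 + \left(\left(-2\right) \left(-1\right) + 240\right) \left(-107\right) \left(-436\right) = 436 + \left(2 + 240\right) \left(-107\right) \left(-436\right) = 436 + 242 \left(-107\right) \left(-436\right) = 436 - -11289784 = 436 + 11289784 = 11290220$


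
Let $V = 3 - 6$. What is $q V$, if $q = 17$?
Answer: $-51$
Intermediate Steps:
$V = -3$ ($V = 3 - 6 = -3$)
$q V = 17 \left(-3\right) = -51$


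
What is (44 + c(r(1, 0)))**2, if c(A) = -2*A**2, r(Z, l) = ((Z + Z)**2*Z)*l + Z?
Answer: 1764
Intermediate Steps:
r(Z, l) = Z + 4*l*Z**3 (r(Z, l) = ((2*Z)**2*Z)*l + Z = ((4*Z**2)*Z)*l + Z = (4*Z**3)*l + Z = 4*l*Z**3 + Z = Z + 4*l*Z**3)
c(A) = -2*A**2
(44 + c(r(1, 0)))**2 = (44 - 2*(1 + 4*0*1**3)**2)**2 = (44 - 2*(1 + 4*0*1)**2)**2 = (44 - 2*(1 + 0)**2)**2 = (44 - 2*1**2)**2 = (44 - 2*1)**2 = (44 - 2)**2 = 42**2 = 1764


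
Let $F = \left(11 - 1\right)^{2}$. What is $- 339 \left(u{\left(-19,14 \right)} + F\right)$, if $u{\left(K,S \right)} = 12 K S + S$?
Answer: $1043442$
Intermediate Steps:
$u{\left(K,S \right)} = S + 12 K S$ ($u{\left(K,S \right)} = 12 K S + S = S + 12 K S$)
$F = 100$ ($F = 10^{2} = 100$)
$- 339 \left(u{\left(-19,14 \right)} + F\right) = - 339 \left(14 \left(1 + 12 \left(-19\right)\right) + 100\right) = - 339 \left(14 \left(1 - 228\right) + 100\right) = - 339 \left(14 \left(-227\right) + 100\right) = - 339 \left(-3178 + 100\right) = \left(-339\right) \left(-3078\right) = 1043442$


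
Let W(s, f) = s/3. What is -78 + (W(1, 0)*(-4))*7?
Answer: -262/3 ≈ -87.333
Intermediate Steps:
W(s, f) = s/3 (W(s, f) = s*(⅓) = s/3)
-78 + (W(1, 0)*(-4))*7 = -78 + (((⅓)*1)*(-4))*7 = -78 + ((⅓)*(-4))*7 = -78 - 4/3*7 = -78 - 28/3 = -262/3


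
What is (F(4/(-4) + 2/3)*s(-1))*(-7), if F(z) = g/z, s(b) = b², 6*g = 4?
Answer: 14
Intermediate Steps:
g = ⅔ (g = (⅙)*4 = ⅔ ≈ 0.66667)
F(z) = 2/(3*z)
(F(4/(-4) + 2/3)*s(-1))*(-7) = ((2/(3*(4/(-4) + 2/3)))*(-1)²)*(-7) = ((2/(3*(4*(-¼) + 2*(⅓))))*1)*(-7) = ((2/(3*(-1 + ⅔)))*1)*(-7) = ((2/(3*(-⅓)))*1)*(-7) = (((⅔)*(-3))*1)*(-7) = -2*1*(-7) = -2*(-7) = 14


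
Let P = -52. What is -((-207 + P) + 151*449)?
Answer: -67540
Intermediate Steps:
-((-207 + P) + 151*449) = -((-207 - 52) + 151*449) = -(-259 + 67799) = -1*67540 = -67540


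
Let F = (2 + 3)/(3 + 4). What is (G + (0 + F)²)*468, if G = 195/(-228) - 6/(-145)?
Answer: -19185777/134995 ≈ -142.12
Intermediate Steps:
F = 5/7 ≈ 0.71429
G = -8969/11020 (G = 195*(-1/228) - 6*(-1/145) = -65/76 + 6/145 = -8969/11020 ≈ -0.81388)
(G + (0 + F)²)*468 = (-8969/11020 + (0 + 5/7)²)*468 = (-8969/11020 + (5/7)²)*468 = (-8969/11020 + 25/49)*468 = -163981/539980*468 = -19185777/134995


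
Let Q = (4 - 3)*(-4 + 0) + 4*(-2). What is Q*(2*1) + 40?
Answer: 16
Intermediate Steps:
Q = -12 (Q = 1*(-4) - 8 = -4 - 8 = -12)
Q*(2*1) + 40 = -24 + 40 = 16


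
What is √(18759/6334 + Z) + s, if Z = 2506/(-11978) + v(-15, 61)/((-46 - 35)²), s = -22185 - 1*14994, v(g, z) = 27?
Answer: -37179 + √2891715864569441274/1024226802 ≈ -37177.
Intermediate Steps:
s = -37179 (s = -22185 - 14994 = -37179)
Z = -298490/1455327 (Z = 2506/(-11978) + 27/((-46 - 35)²) = 2506*(-1/11978) + 27/((-81)²) = -1253/5989 + 27/6561 = -1253/5989 + 27*(1/6561) = -1253/5989 + 1/243 = -298490/1455327 ≈ -0.20510)
√(18759/6334 + Z) + s = √(18759/6334 - 298490/1455327) - 37179 = √(25409843533/9218041218) - 37179 = √2891715864569441274/1024226802 - 37179 = -37179 + √2891715864569441274/1024226802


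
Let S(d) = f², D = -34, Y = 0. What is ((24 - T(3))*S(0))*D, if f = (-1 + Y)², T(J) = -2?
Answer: -884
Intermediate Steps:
f = 1 (f = (-1 + 0)² = (-1)² = 1)
S(d) = 1 (S(d) = 1² = 1)
((24 - T(3))*S(0))*D = ((24 - 1*(-2))*1)*(-34) = ((24 + 2)*1)*(-34) = (26*1)*(-34) = 26*(-34) = -884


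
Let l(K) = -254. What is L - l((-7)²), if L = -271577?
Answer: -271323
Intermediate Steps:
L - l((-7)²) = -271577 - 1*(-254) = -271577 + 254 = -271323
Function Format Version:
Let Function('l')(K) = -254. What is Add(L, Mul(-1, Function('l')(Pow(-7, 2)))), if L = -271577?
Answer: -271323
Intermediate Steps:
Add(L, Mul(-1, Function('l')(Pow(-7, 2)))) = Add(-271577, Mul(-1, -254)) = Add(-271577, 254) = -271323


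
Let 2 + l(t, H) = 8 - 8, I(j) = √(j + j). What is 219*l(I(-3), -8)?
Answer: -438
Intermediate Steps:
I(j) = √2*√j (I(j) = √(2*j) = √2*√j)
l(t, H) = -2 (l(t, H) = -2 + (8 - 8) = -2 + 0 = -2)
219*l(I(-3), -8) = 219*(-2) = -438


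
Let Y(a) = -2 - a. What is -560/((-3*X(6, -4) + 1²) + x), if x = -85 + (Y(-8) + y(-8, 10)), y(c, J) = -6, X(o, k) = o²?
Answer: 35/12 ≈ 2.9167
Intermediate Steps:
x = -85 (x = -85 + ((-2 - 1*(-8)) - 6) = -85 + ((-2 + 8) - 6) = -85 + (6 - 6) = -85 + 0 = -85)
-560/((-3*X(6, -4) + 1²) + x) = -560/((-3*6² + 1²) - 85) = -560/((-3*36 + 1) - 85) = -560/((-108 + 1) - 85) = -560/(-107 - 85) = -560/(-192) = -560*(-1/192) = 35/12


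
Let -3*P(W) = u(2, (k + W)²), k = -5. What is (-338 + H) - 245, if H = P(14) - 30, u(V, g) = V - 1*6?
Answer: -1835/3 ≈ -611.67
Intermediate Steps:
u(V, g) = -6 + V (u(V, g) = V - 6 = -6 + V)
P(W) = 4/3 (P(W) = -(-6 + 2)/3 = -⅓*(-4) = 4/3)
H = -86/3 (H = 4/3 - 30 = -86/3 ≈ -28.667)
(-338 + H) - 245 = (-338 - 86/3) - 245 = -1100/3 - 245 = -1835/3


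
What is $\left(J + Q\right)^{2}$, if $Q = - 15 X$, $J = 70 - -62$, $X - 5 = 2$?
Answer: $729$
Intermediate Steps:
$X = 7$ ($X = 5 + 2 = 7$)
$J = 132$ ($J = 70 + 62 = 132$)
$Q = -105$ ($Q = \left(-15\right) 7 = -105$)
$\left(J + Q\right)^{2} = \left(132 - 105\right)^{2} = 27^{2} = 729$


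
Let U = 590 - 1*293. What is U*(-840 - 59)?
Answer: -267003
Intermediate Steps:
U = 297 (U = 590 - 293 = 297)
U*(-840 - 59) = 297*(-840 - 59) = 297*(-899) = -267003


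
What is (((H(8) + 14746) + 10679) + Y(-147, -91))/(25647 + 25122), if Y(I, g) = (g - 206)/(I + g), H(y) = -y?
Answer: 6049543/12083022 ≈ 0.50066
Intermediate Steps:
Y(I, g) = (-206 + g)/(I + g)
(((H(8) + 14746) + 10679) + Y(-147, -91))/(25647 + 25122) = (((-1*8 + 14746) + 10679) + (-206 - 91)/(-147 - 91))/(25647 + 25122) = (((-8 + 14746) + 10679) - 297/(-238))/50769 = ((14738 + 10679) - 1/238*(-297))*(1/50769) = (25417 + 297/238)*(1/50769) = (6049543/238)*(1/50769) = 6049543/12083022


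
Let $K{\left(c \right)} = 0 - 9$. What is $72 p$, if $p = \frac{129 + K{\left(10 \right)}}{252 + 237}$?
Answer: $\frac{2880}{163} \approx 17.669$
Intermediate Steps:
$K{\left(c \right)} = -9$
$p = \frac{40}{163}$ ($p = \frac{129 - 9}{252 + 237} = \frac{120}{489} = 120 \cdot \frac{1}{489} = \frac{40}{163} \approx 0.2454$)
$72 p = 72 \cdot \frac{40}{163} = \frac{2880}{163}$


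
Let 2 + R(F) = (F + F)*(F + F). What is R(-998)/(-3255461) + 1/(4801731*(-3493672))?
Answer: -552351377471203229/451343385754591512 ≈ -1.2238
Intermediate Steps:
R(F) = -2 + 4*F**2 (R(F) = -2 + (F + F)*(F + F) = -2 + (2*F)*(2*F) = -2 + 4*F**2)
R(-998)/(-3255461) + 1/(4801731*(-3493672)) = (-2 + 4*(-998)**2)/(-3255461) + 1/(4801731*(-3493672)) = (-2 + 4*996004)*(-1/3255461) + (1/4801731)*(-1/3493672) = (-2 + 3984016)*(-1/3255461) - 1/16775673146232 = 3984014*(-1/3255461) - 1/16775673146232 = -3984014/3255461 - 1/16775673146232 = -552351377471203229/451343385754591512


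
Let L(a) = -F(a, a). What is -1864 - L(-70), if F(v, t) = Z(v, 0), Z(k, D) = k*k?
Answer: 3036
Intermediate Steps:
Z(k, D) = k**2
F(v, t) = v**2
L(a) = -a**2
-1864 - L(-70) = -1864 - (-1)*(-70)**2 = -1864 - (-1)*4900 = -1864 - 1*(-4900) = -1864 + 4900 = 3036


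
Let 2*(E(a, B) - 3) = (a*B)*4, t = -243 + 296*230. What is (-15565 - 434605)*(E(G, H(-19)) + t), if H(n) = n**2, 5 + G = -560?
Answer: 153098315300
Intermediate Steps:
G = -565 (G = -5 - 560 = -565)
t = 67837 (t = -243 + 68080 = 67837)
E(a, B) = 3 + 2*B*a (E(a, B) = 3 + ((a*B)*4)/2 = 3 + ((B*a)*4)/2 = 3 + (4*B*a)/2 = 3 + 2*B*a)
(-15565 - 434605)*(E(G, H(-19)) + t) = (-15565 - 434605)*((3 + 2*(-19)**2*(-565)) + 67837) = -450170*((3 + 2*361*(-565)) + 67837) = -450170*((3 - 407930) + 67837) = -450170*(-407927 + 67837) = -450170*(-340090) = 153098315300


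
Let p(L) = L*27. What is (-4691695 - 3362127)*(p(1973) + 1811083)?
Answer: -15015175260988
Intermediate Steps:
p(L) = 27*L
(-4691695 - 3362127)*(p(1973) + 1811083) = (-4691695 - 3362127)*(27*1973 + 1811083) = -8053822*(53271 + 1811083) = -8053822*1864354 = -15015175260988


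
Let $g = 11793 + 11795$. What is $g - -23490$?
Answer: $47078$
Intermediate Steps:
$g = 23588$
$g - -23490 = 23588 - -23490 = 23588 + 23490 = 47078$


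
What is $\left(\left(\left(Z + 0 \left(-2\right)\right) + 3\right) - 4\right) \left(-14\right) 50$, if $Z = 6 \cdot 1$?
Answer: $-3500$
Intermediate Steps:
$Z = 6$
$\left(\left(\left(Z + 0 \left(-2\right)\right) + 3\right) - 4\right) \left(-14\right) 50 = \left(\left(\left(6 + 0 \left(-2\right)\right) + 3\right) - 4\right) \left(-14\right) 50 = \left(\left(\left(6 + 0\right) + 3\right) - 4\right) \left(-14\right) 50 = \left(\left(6 + 3\right) - 4\right) \left(-14\right) 50 = \left(9 - 4\right) \left(-14\right) 50 = 5 \left(-14\right) 50 = \left(-70\right) 50 = -3500$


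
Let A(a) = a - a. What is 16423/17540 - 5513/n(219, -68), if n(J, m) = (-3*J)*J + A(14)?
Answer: 2459688529/2523707820 ≈ 0.97463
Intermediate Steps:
A(a) = 0
n(J, m) = -3*J**2 (n(J, m) = (-3*J)*J + 0 = -3*J**2 + 0 = -3*J**2)
16423/17540 - 5513/n(219, -68) = 16423/17540 - 5513/((-3*219**2)) = 16423*(1/17540) - 5513/((-3*47961)) = 16423/17540 - 5513/(-143883) = 16423/17540 - 5513*(-1/143883) = 16423/17540 + 5513/143883 = 2459688529/2523707820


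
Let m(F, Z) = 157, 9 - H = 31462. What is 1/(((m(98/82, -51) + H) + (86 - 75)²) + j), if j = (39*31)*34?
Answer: 1/9931 ≈ 0.00010069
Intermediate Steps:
H = -31453 (H = 9 - 1*31462 = 9 - 31462 = -31453)
j = 41106 (j = 1209*34 = 41106)
1/(((m(98/82, -51) + H) + (86 - 75)²) + j) = 1/(((157 - 31453) + (86 - 75)²) + 41106) = 1/((-31296 + 11²) + 41106) = 1/((-31296 + 121) + 41106) = 1/(-31175 + 41106) = 1/9931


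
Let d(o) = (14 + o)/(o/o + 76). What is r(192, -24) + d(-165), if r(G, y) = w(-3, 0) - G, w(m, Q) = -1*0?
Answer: -14935/77 ≈ -193.96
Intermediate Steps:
d(o) = 2/11 + o/77 (d(o) = (14 + o)/(1 + 76) = (14 + o)/77 = (14 + o)*(1/77) = 2/11 + o/77)
w(m, Q) = 0
r(G, y) = -G (r(G, y) = 0 - G = -G)
r(192, -24) + d(-165) = -1*192 + (2/11 + (1/77)*(-165)) = -192 + (2/11 - 15/7) = -192 - 151/77 = -14935/77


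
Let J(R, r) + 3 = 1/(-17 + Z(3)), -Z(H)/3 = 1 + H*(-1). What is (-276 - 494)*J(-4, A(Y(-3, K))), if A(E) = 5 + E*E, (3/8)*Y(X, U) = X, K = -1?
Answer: 2380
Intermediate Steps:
Y(X, U) = 8*X/3
A(E) = 5 + E²
Z(H) = -3 + 3*H (Z(H) = -3*(1 + H*(-1)) = -3*(1 - H) = -3 + 3*H)
J(R, r) = -34/11 (J(R, r) = -3 + 1/(-17 + (-3 + 3*3)) = -3 + 1/(-17 + (-3 + 9)) = -3 + 1/(-17 + 6) = -3 + 1/(-11) = -3 - 1/11 = -34/11)
(-276 - 494)*J(-4, A(Y(-3, K))) = (-276 - 494)*(-34/11) = -770*(-34/11) = 2380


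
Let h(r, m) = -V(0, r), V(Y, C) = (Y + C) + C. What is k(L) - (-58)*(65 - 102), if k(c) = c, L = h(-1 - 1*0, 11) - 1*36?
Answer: -2180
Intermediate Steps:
V(Y, C) = Y + 2*C (V(Y, C) = (C + Y) + C = Y + 2*C)
h(r, m) = -2*r (h(r, m) = -(0 + 2*r) = -2*r)
L = -34 (L = -2*(-1 - 1*0) - 1*36 = -2*(-1 + 0) - 36 = -2*(-1) - 36 = 2 - 36 = -34)
k(L) - (-58)*(65 - 102) = -34 - (-58)*(65 - 102) = -34 - (-58)*(-37) = -34 - 1*2146 = -34 - 2146 = -2180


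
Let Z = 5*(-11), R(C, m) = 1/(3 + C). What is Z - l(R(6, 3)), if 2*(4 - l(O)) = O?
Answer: -1061/18 ≈ -58.944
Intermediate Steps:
l(O) = 4 - O/2
Z = -55
Z - l(R(6, 3)) = -55 - (4 - 1/(2*(3 + 6))) = -55 - (4 - ½/9) = -55 - (4 - ½*⅑) = -55 - (4 - 1/18) = -55 - 1*71/18 = -55 - 71/18 = -1061/18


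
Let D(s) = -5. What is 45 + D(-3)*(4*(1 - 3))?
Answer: 85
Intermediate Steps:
45 + D(-3)*(4*(1 - 3)) = 45 - 20*(1 - 3) = 45 - 20*(-2) = 45 - 5*(-8) = 45 + 40 = 85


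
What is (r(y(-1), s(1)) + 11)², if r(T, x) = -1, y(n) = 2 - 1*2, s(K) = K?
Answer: 100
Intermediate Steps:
y(n) = 0 (y(n) = 2 - 2 = 0)
(r(y(-1), s(1)) + 11)² = (-1 + 11)² = 10² = 100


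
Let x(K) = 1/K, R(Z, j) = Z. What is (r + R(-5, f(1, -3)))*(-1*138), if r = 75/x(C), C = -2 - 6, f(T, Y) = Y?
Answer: 83490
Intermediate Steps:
C = -8
r = -600 (r = 75/(1/(-8)) = 75/(-⅛) = 75*(-8) = -600)
(r + R(-5, f(1, -3)))*(-1*138) = (-600 - 5)*(-1*138) = -605*(-138) = 83490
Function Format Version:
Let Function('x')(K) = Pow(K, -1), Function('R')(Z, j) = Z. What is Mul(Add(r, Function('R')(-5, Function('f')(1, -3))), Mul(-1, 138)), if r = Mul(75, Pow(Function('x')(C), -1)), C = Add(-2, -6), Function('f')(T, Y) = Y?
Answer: 83490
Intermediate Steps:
C = -8
r = -600 (r = Mul(75, Pow(Pow(-8, -1), -1)) = Mul(75, Pow(Rational(-1, 8), -1)) = Mul(75, -8) = -600)
Mul(Add(r, Function('R')(-5, Function('f')(1, -3))), Mul(-1, 138)) = Mul(Add(-600, -5), Mul(-1, 138)) = Mul(-605, -138) = 83490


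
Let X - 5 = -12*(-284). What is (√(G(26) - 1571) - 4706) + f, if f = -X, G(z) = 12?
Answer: -8119 + I*√1559 ≈ -8119.0 + 39.484*I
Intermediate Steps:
X = 3413 (X = 5 - 12*(-284) = 5 + 3408 = 3413)
f = -3413 (f = -1*3413 = -3413)
(√(G(26) - 1571) - 4706) + f = (√(12 - 1571) - 4706) - 3413 = (√(-1559) - 4706) - 3413 = (I*√1559 - 4706) - 3413 = (-4706 + I*√1559) - 3413 = -8119 + I*√1559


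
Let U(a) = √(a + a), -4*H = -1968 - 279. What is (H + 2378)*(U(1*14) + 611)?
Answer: 7184749/4 + 11759*√7/2 ≈ 1.8117e+6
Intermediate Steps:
H = 2247/4 (H = -(-1968 - 279)/4 = -¼*(-2247) = 2247/4 ≈ 561.75)
U(a) = √2*√a (U(a) = √(2*a) = √2*√a)
(H + 2378)*(U(1*14) + 611) = (2247/4 + 2378)*(√2*√(1*14) + 611) = 11759*(√2*√14 + 611)/4 = 11759*(2*√7 + 611)/4 = 11759*(611 + 2*√7)/4 = 7184749/4 + 11759*√7/2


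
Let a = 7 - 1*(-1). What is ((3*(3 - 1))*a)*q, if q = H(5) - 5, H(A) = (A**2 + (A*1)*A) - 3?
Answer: 2016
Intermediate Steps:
H(A) = -3 + 2*A**2 (H(A) = (A**2 + A*A) - 3 = (A**2 + A**2) - 3 = 2*A**2 - 3 = -3 + 2*A**2)
q = 42 (q = (-3 + 2*5**2) - 5 = (-3 + 2*25) - 5 = (-3 + 50) - 5 = 47 - 5 = 42)
a = 8 (a = 7 + 1 = 8)
((3*(3 - 1))*a)*q = ((3*(3 - 1))*8)*42 = ((3*2)*8)*42 = (6*8)*42 = 48*42 = 2016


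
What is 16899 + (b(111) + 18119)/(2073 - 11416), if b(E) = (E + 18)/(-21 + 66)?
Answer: 2368038527/140145 ≈ 16897.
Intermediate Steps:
b(E) = 2/5 + E/45 (b(E) = (18 + E)/45 = (18 + E)*(1/45) = 2/5 + E/45)
16899 + (b(111) + 18119)/(2073 - 11416) = 16899 + ((2/5 + (1/45)*111) + 18119)/(2073 - 11416) = 16899 + ((2/5 + 37/15) + 18119)/(-9343) = 16899 + (43/15 + 18119)*(-1/9343) = 16899 + (271828/15)*(-1/9343) = 16899 - 271828/140145 = 2368038527/140145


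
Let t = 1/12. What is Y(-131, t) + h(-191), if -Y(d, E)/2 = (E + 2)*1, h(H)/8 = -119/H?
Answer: 937/1146 ≈ 0.81763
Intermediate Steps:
t = 1/12 ≈ 0.083333
h(H) = -952/H (h(H) = 8*(-119/H) = -952/H)
Y(d, E) = -4 - 2*E (Y(d, E) = -2*(E + 2) = -2*(2 + E) = -4 - 2*E)
Y(-131, t) + h(-191) = (-4 - 2*1/12) - 952/(-191) = (-4 - 1/6) - 952*(-1/191) = -25/6 + 952/191 = 937/1146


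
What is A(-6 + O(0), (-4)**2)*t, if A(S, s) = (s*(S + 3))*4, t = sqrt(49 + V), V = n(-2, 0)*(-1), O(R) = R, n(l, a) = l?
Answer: -192*sqrt(51) ≈ -1371.2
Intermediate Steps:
V = 2 (V = -2*(-1) = 2)
t = sqrt(51) (t = sqrt(49 + 2) = sqrt(51) ≈ 7.1414)
A(S, s) = 4*s*(3 + S) (A(S, s) = (s*(3 + S))*4 = 4*s*(3 + S))
A(-6 + O(0), (-4)**2)*t = (4*(-4)**2*(3 + (-6 + 0)))*sqrt(51) = (4*16*(3 - 6))*sqrt(51) = (4*16*(-3))*sqrt(51) = -192*sqrt(51)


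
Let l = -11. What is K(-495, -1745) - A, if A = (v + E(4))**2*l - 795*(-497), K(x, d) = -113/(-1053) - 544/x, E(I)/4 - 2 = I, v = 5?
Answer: -22347243697/57915 ≈ -3.8586e+5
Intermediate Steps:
E(I) = 8 + 4*I
K(x, d) = 113/1053 - 544/x (K(x, d) = -113*(-1/1053) - 544/x = 113/1053 - 544/x)
A = 385864 (A = (5 + (8 + 4*4))**2*(-11) - 795*(-497) = (5 + (8 + 16))**2*(-11) + 395115 = (5 + 24)**2*(-11) + 395115 = 29**2*(-11) + 395115 = 841*(-11) + 395115 = -9251 + 395115 = 385864)
K(-495, -1745) - A = (113/1053 - 544/(-495)) - 1*385864 = (113/1053 - 544*(-1/495)) - 385864 = (113/1053 + 544/495) - 385864 = 69863/57915 - 385864 = -22347243697/57915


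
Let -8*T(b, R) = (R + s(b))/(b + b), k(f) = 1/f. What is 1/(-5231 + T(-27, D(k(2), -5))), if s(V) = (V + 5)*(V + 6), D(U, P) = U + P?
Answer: -288/1506223 ≈ -0.00019121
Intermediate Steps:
D(U, P) = P + U
s(V) = (5 + V)*(6 + V)
T(b, R) = -(30 + R + b**2 + 11*b)/(16*b) (T(b, R) = -(R + (30 + b**2 + 11*b))/(8*(b + b)) = -(30 + R + b**2 + 11*b)/(8*(2*b)) = -(30 + R + b**2 + 11*b)*1/(2*b)/8 = -(30 + R + b**2 + 11*b)/(16*b))
1/(-5231 + T(-27, D(k(2), -5))) = 1/(-5231 + (1/16)*(-30 - (-5 + 1/2) - 1*(-27)**2 - 11*(-27))/(-27)) = 1/(-5231 + (1/16)*(-1/27)*(-30 - (-5 + 1/2) - 1*729 + 297)) = 1/(-5231 + (1/16)*(-1/27)*(-30 - 1*(-9/2) - 729 + 297)) = 1/(-5231 + (1/16)*(-1/27)*(-30 + 9/2 - 729 + 297)) = 1/(-5231 + (1/16)*(-1/27)*(-915/2)) = 1/(-5231 + 305/288) = 1/(-1506223/288) = -288/1506223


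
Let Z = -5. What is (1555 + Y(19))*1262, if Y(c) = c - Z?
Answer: 1992698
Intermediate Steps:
Y(c) = 5 + c (Y(c) = c - 1*(-5) = c + 5 = 5 + c)
(1555 + Y(19))*1262 = (1555 + (5 + 19))*1262 = (1555 + 24)*1262 = 1579*1262 = 1992698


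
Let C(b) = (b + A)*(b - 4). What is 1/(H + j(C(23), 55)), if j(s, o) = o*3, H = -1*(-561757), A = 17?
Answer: 1/561922 ≈ 1.7796e-6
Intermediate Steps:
H = 561757
C(b) = (-4 + b)*(17 + b) (C(b) = (b + 17)*(b - 4) = (17 + b)*(-4 + b) = (-4 + b)*(17 + b))
j(s, o) = 3*o
1/(H + j(C(23), 55)) = 1/(561757 + 3*55) = 1/(561757 + 165) = 1/561922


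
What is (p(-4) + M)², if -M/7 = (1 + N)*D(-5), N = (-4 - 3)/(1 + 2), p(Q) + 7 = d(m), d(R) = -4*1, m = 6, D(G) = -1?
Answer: 3721/9 ≈ 413.44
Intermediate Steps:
d(R) = -4
p(Q) = -11 (p(Q) = -7 - 4 = -11)
N = -7/3 ≈ -2.3333
M = -28/3 (M = -7*(1 - 7/3)*(-1) = -(-28)*(-1)/3 = -7*4/3 = -28/3 ≈ -9.3333)
(p(-4) + M)² = (-11 - 28/3)² = (-61/3)² = 3721/9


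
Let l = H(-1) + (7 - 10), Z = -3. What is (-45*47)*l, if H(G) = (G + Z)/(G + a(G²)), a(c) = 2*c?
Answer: 14805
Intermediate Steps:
H(G) = (-3 + G)/(G + 2*G²) (H(G) = (G - 3)/(G + 2*G²) = (-3 + G)/(G + 2*G²))
l = -7 (l = (-3 - 1)/((-1)*(1 + 2*(-1))) + (7 - 10) = -1*(-4)/(1 - 2) - 3 = -1*(-4)/(-1) - 3 = -1*(-1)*(-4) - 3 = -4 - 3 = -7)
(-45*47)*l = -45*47*(-7) = -2115*(-7) = 14805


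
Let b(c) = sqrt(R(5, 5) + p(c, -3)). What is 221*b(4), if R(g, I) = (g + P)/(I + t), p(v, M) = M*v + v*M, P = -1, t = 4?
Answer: 442*I*sqrt(53)/3 ≈ 1072.6*I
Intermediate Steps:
p(v, M) = 2*M*v (p(v, M) = M*v + M*v = 2*M*v)
R(g, I) = (-1 + g)/(4 + I) (R(g, I) = (g - 1)/(I + 4) = (-1 + g)/(4 + I))
b(c) = sqrt(4/9 - 6*c) (b(c) = sqrt((-1 + 5)/(4 + 5) + 2*(-3)*c) = sqrt(4/9 - 6*c))
221*b(4) = 221*(sqrt(4 - 54*4)/3) = 221*(sqrt(4 - 216)/3) = 221*(sqrt(-212)/3) = 221*((2*I*sqrt(53))/3) = 221*(2*I*sqrt(53)/3) = 442*I*sqrt(53)/3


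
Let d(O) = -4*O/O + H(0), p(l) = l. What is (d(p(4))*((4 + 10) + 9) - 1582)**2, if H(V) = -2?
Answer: 2958400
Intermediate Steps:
d(O) = -6 (d(O) = -4*O/O - 2 = -4*1 - 2 = -4 - 2 = -6)
(d(p(4))*((4 + 10) + 9) - 1582)**2 = (-6*((4 + 10) + 9) - 1582)**2 = (-6*(14 + 9) - 1582)**2 = (-6*23 - 1582)**2 = (-138 - 1582)**2 = (-1720)**2 = 2958400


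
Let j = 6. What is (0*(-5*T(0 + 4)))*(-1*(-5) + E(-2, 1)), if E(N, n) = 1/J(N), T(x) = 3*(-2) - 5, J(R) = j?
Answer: 0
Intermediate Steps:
J(R) = 6
T(x) = -11 (T(x) = -6 - 5 = -11)
E(N, n) = 1/6
(0*(-5*T(0 + 4)))*(-1*(-5) + E(-2, 1)) = (0*(-5*(-11)))*(-1*(-5) + 1/6) = (0*55)*(5 + 1/6) = 0*(31/6) = 0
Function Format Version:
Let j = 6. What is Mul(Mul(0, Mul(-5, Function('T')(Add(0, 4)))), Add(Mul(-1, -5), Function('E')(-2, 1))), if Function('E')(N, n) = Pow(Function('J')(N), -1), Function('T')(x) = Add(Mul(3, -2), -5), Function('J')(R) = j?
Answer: 0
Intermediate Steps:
Function('J')(R) = 6
Function('T')(x) = -11 (Function('T')(x) = Add(-6, -5) = -11)
Function('E')(N, n) = Rational(1, 6) (Function('E')(N, n) = Pow(6, -1) = Rational(1, 6))
Mul(Mul(0, Mul(-5, Function('T')(Add(0, 4)))), Add(Mul(-1, -5), Function('E')(-2, 1))) = Mul(Mul(0, Mul(-5, -11)), Add(Mul(-1, -5), Rational(1, 6))) = Mul(Mul(0, 55), Add(5, Rational(1, 6))) = Mul(0, Rational(31, 6)) = 0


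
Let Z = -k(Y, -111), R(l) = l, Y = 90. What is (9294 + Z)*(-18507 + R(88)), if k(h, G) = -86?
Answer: -172770220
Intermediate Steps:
Z = 86 (Z = -1*(-86) = 86)
(9294 + Z)*(-18507 + R(88)) = (9294 + 86)*(-18507 + 88) = 9380*(-18419) = -172770220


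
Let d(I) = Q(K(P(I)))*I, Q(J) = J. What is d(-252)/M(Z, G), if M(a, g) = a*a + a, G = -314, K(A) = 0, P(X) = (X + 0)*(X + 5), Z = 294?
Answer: 0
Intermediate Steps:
P(X) = X*(5 + X)
M(a, g) = a + a² (M(a, g) = a² + a = a + a²)
d(I) = 0 (d(I) = 0*I = 0)
d(-252)/M(Z, G) = 0/((294*(1 + 294))) = 0/((294*295)) = 0/86730 = 0*(1/86730) = 0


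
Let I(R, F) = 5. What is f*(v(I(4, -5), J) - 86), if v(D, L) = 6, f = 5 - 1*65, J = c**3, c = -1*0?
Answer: 4800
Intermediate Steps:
c = 0
J = 0 (J = 0**3 = 0)
f = -60 (f = 5 - 65 = -60)
f*(v(I(4, -5), J) - 86) = -60*(6 - 86) = -60*(-80) = 4800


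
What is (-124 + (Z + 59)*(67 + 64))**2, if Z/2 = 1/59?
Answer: 201562387849/3481 ≈ 5.7904e+7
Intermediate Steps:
Z = 2/59 ≈ 0.033898
(-124 + (Z + 59)*(67 + 64))**2 = (-124 + (2/59 + 59)*(67 + 64))**2 = (-124 + (3483/59)*131)**2 = (-124 + 456273/59)**2 = (448957/59)**2 = 201562387849/3481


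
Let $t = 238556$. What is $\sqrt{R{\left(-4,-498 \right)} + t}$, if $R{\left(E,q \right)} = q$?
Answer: $\sqrt{238058} \approx 487.91$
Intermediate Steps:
$\sqrt{R{\left(-4,-498 \right)} + t} = \sqrt{-498 + 238556} = \sqrt{238058}$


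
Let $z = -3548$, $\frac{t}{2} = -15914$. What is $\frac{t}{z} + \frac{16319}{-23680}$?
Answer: $\frac{173946807}{21004160} \approx 8.2815$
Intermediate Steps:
$t = -31828$ ($t = 2 \left(-15914\right) = -31828$)
$\frac{t}{z} + \frac{16319}{-23680} = - \frac{31828}{-3548} + \frac{16319}{-23680} = \left(-31828\right) \left(- \frac{1}{3548}\right) + 16319 \left(- \frac{1}{23680}\right) = \frac{7957}{887} - \frac{16319}{23680} = \frac{173946807}{21004160}$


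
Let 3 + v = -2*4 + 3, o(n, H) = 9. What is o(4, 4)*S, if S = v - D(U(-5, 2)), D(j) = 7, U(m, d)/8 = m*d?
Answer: -135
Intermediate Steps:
U(m, d) = 8*d*m (U(m, d) = 8*(m*d) = 8*(d*m) = 8*d*m)
v = -8 (v = -3 + (-2*4 + 3) = -3 + (-8 + 3) = -3 - 5 = -8)
S = -15 (S = -8 - 1*7 = -8 - 7 = -15)
o(4, 4)*S = 9*(-15) = -135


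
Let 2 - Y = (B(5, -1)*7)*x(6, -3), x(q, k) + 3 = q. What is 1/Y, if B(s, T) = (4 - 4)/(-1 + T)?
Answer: ½ ≈ 0.50000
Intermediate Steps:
B(s, T) = 0 (B(s, T) = 0/(-1 + T) = 0)
x(q, k) = -3 + q
Y = 2 (Y = 2 - 0*7*(-3 + 6) = 2 - 0*3 = 2 - 1*0 = 2 + 0 = 2)
1/Y = 1/2 = ½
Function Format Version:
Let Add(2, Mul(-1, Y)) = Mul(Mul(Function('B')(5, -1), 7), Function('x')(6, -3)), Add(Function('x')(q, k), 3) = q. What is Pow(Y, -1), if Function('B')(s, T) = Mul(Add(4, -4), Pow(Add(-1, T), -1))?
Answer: Rational(1, 2) ≈ 0.50000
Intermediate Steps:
Function('B')(s, T) = 0 (Function('B')(s, T) = Mul(0, Pow(Add(-1, T), -1)) = 0)
Function('x')(q, k) = Add(-3, q)
Y = 2 (Y = Add(2, Mul(-1, Mul(Mul(0, 7), Add(-3, 6)))) = Add(2, Mul(-1, Mul(0, 3))) = Add(2, Mul(-1, 0)) = Add(2, 0) = 2)
Pow(Y, -1) = Pow(2, -1) = Rational(1, 2)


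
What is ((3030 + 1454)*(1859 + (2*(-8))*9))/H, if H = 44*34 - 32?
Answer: 1922515/366 ≈ 5252.8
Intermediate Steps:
H = 1464 (H = 1496 - 32 = 1464)
((3030 + 1454)*(1859 + (2*(-8))*9))/H = ((3030 + 1454)*(1859 + (2*(-8))*9))/1464 = (4484*(1859 - 16*9))*(1/1464) = (4484*(1859 - 144))*(1/1464) = (4484*1715)*(1/1464) = 7690060*(1/1464) = 1922515/366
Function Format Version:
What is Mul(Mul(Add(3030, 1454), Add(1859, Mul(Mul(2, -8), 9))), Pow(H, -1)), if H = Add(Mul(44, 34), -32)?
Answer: Rational(1922515, 366) ≈ 5252.8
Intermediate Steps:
H = 1464 (H = Add(1496, -32) = 1464)
Mul(Mul(Add(3030, 1454), Add(1859, Mul(Mul(2, -8), 9))), Pow(H, -1)) = Mul(Mul(Add(3030, 1454), Add(1859, Mul(Mul(2, -8), 9))), Pow(1464, -1)) = Mul(Mul(4484, Add(1859, Mul(-16, 9))), Rational(1, 1464)) = Mul(Mul(4484, Add(1859, -144)), Rational(1, 1464)) = Mul(Mul(4484, 1715), Rational(1, 1464)) = Mul(7690060, Rational(1, 1464)) = Rational(1922515, 366)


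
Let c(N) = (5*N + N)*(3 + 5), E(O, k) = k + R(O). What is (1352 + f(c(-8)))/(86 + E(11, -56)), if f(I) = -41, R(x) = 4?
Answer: 1311/34 ≈ 38.559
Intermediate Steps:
E(O, k) = 4 + k (E(O, k) = k + 4 = 4 + k)
c(N) = 48*N (c(N) = (6*N)*8 = 48*N)
(1352 + f(c(-8)))/(86 + E(11, -56)) = (1352 - 41)/(86 + (4 - 56)) = 1311/(86 - 52) = 1311/34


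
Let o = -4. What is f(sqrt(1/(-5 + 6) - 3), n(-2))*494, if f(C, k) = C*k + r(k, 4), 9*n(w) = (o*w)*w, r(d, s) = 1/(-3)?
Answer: -494/3 - 7904*I*sqrt(2)/9 ≈ -164.67 - 1242.0*I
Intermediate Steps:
r(d, s) = -1/3
n(w) = -4*w**2/9 (n(w) = ((-4*w)*w)/9 = (-4*w**2)/9 = -4*w**2/9)
f(C, k) = -1/3 + C*k (f(C, k) = C*k - 1/3 = -1/3 + C*k)
f(sqrt(1/(-5 + 6) - 3), n(-2))*494 = (-1/3 + sqrt(1/(-5 + 6) - 3)*(-4/9*(-2)**2))*494 = (-1/3 + sqrt(1/1 - 3)*(-4/9*4))*494 = (-1/3 + sqrt(1 - 3)*(-16/9))*494 = (-1/3 + sqrt(-2)*(-16/9))*494 = (-1/3 + (I*sqrt(2))*(-16/9))*494 = (-1/3 - 16*I*sqrt(2)/9)*494 = -494/3 - 7904*I*sqrt(2)/9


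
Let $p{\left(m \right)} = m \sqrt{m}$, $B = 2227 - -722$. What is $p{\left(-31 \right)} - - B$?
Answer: $2949 - 31 i \sqrt{31} \approx 2949.0 - 172.6 i$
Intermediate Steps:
$B = 2949$ ($B = 2227 + 722 = 2949$)
$p{\left(m \right)} = m^{\frac{3}{2}}$
$p{\left(-31 \right)} - - B = \left(-31\right)^{\frac{3}{2}} - \left(-1\right) 2949 = - 31 i \sqrt{31} - -2949 = - 31 i \sqrt{31} + 2949 = 2949 - 31 i \sqrt{31}$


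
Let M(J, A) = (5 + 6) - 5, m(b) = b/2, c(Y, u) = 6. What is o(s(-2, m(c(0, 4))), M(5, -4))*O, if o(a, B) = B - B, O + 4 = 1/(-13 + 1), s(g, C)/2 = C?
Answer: 0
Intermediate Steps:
m(b) = b/2 (m(b) = b*(½) = b/2)
s(g, C) = 2*C
O = -49/12 (O = -4 + 1/(-13 + 1) = -4 + 1/(-12) = -4 - 1/12 = -49/12 ≈ -4.0833)
M(J, A) = 6 (M(J, A) = 11 - 5 = 6)
o(a, B) = 0
o(s(-2, m(c(0, 4))), M(5, -4))*O = 0*(-49/12) = 0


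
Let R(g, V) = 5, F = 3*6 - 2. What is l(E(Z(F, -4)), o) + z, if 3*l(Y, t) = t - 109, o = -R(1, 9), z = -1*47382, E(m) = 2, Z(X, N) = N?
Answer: -47420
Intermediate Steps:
F = 16 (F = 18 - 2 = 16)
z = -47382
o = -5 (o = -1*5 = -5)
l(Y, t) = -109/3 + t/3 (l(Y, t) = (t - 109)/3 = (-109 + t)/3 = -109/3 + t/3)
l(E(Z(F, -4)), o) + z = (-109/3 + (⅓)*(-5)) - 47382 = (-109/3 - 5/3) - 47382 = -38 - 47382 = -47420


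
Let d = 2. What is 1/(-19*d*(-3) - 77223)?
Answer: -1/77109 ≈ -1.2969e-5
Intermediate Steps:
1/(-19*d*(-3) - 77223) = 1/(-19*2*(-3) - 77223) = 1/(-38*(-3) - 77223) = 1/(114 - 77223) = 1/(-77109) = -1/77109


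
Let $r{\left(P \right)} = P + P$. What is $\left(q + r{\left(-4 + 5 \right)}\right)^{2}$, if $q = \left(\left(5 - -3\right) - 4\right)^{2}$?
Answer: $324$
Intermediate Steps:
$r{\left(P \right)} = 2 P$
$q = 16$ ($q = \left(\left(5 + 3\right) - 4\right)^{2} = \left(8 - 4\right)^{2} = 4^{2} = 16$)
$\left(q + r{\left(-4 + 5 \right)}\right)^{2} = \left(16 + 2 \left(-4 + 5\right)\right)^{2} = \left(16 + 2 \cdot 1\right)^{2} = \left(16 + 2\right)^{2} = 18^{2} = 324$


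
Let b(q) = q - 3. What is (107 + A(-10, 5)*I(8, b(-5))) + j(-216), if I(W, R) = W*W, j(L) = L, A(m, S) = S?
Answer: 211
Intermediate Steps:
b(q) = -3 + q
I(W, R) = W**2
(107 + A(-10, 5)*I(8, b(-5))) + j(-216) = (107 + 5*8**2) - 216 = (107 + 5*64) - 216 = (107 + 320) - 216 = 427 - 216 = 211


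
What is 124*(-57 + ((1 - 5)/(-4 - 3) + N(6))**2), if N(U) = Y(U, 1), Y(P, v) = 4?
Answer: -219356/49 ≈ -4476.7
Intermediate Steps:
N(U) = 4
124*(-57 + ((1 - 5)/(-4 - 3) + N(6))**2) = 124*(-57 + ((1 - 5)/(-4 - 3) + 4)**2) = 124*(-57 + (-4/(-7) + 4)**2) = 124*(-57 + (-4*(-1/7) + 4)**2) = 124*(-57 + (4/7 + 4)**2) = 124*(-57 + (32/7)**2) = 124*(-57 + 1024/49) = 124*(-1769/49) = -219356/49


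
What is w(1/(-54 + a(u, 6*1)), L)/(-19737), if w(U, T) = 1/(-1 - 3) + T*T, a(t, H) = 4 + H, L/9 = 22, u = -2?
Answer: -156815/78948 ≈ -1.9863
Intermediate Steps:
L = 198 (L = 9*22 = 198)
w(U, T) = -¼ + T² (w(U, T) = 1/(-4) + T² = -¼ + T²)
w(1/(-54 + a(u, 6*1)), L)/(-19737) = (-¼ + 198²)/(-19737) = (-¼ + 39204)*(-1/19737) = (156815/4)*(-1/19737) = -156815/78948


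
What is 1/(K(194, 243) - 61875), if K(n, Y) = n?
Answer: -1/61681 ≈ -1.6212e-5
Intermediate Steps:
1/(K(194, 243) - 61875) = 1/(194 - 61875) = 1/(-61681) = -1/61681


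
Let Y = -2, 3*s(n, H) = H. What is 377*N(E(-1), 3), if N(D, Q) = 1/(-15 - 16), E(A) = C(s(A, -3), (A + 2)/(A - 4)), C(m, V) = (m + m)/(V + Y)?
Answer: -377/31 ≈ -12.161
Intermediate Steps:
s(n, H) = H/3
C(m, V) = 2*m/(-2 + V) (C(m, V) = (m + m)/(V - 2) = (2*m)/(-2 + V) = 2*m/(-2 + V))
E(A) = -2/(-2 + (2 + A)/(-4 + A)) (E(A) = 2*((⅓)*(-3))/(-2 + (A + 2)/(A - 4)) = 2*(-1)/(-2 + (2 + A)/(-4 + A)) = -2/(-2 + (2 + A)/(-4 + A)))
N(D, Q) = -1/31 (N(D, Q) = 1/(-31) = -1/31)
377*N(E(-1), 3) = 377*(-1/31) = -377/31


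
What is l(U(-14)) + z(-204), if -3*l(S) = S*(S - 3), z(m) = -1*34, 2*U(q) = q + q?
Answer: -340/3 ≈ -113.33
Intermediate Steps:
U(q) = q (U(q) = (q + q)/2 = (2*q)/2 = q)
z(m) = -34
l(S) = -S*(-3 + S)/3 (l(S) = -S*(S - 3)/3 = -S*(-3 + S)/3)
l(U(-14)) + z(-204) = (⅓)*(-14)*(3 - 1*(-14)) - 34 = (⅓)*(-14)*(3 + 14) - 34 = (⅓)*(-14)*17 - 34 = -238/3 - 34 = -340/3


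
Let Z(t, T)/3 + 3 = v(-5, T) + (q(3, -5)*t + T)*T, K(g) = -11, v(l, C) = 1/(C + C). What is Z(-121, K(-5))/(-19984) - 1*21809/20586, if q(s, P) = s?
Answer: -7586869255/4525296864 ≈ -1.6765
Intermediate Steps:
v(l, C) = 1/(2*C)
Z(t, T) = -9 + 3/(2*T) + 3*T*(T + 3*t) (Z(t, T) = -9 + 3*(1/(2*T) + (3*t + T)*T) = -9 + 3*(1/(2*T) + (T + 3*t)*T) = -9 + 3*(1/(2*T) + T*(T + 3*t)) = -9 + (3/(2*T) + 3*T*(T + 3*t)) = -9 + 3/(2*T) + 3*T*(T + 3*t))
Z(-121, K(-5))/(-19984) - 1*21809/20586 = (-9 + 3*(-11)² + (3/2)/(-11) + 9*(-11)*(-121))/(-19984) - 1*21809/20586 = (-9 + 3*121 + (3/2)*(-1/11) + 11979)*(-1/19984) - 21809*1/20586 = (-9 + 363 - 3/22 + 11979)*(-1/19984) - 21809/20586 = (271323/22)*(-1/19984) - 21809/20586 = -271323/439648 - 21809/20586 = -7586869255/4525296864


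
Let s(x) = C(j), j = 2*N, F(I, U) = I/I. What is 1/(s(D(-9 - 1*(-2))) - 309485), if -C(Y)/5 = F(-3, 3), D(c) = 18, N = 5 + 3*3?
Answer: -1/309490 ≈ -3.2311e-6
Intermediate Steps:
N = 14 (N = 5 + 9 = 14)
F(I, U) = 1
j = 28 (j = 2*14 = 28)
C(Y) = -5 (C(Y) = -5*1 = -5)
s(x) = -5
1/(s(D(-9 - 1*(-2))) - 309485) = 1/(-5 - 309485) = 1/(-309490) = -1/309490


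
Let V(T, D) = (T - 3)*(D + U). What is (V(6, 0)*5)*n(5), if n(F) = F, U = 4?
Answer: 300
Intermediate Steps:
V(T, D) = (-3 + T)*(4 + D) (V(T, D) = (T - 3)*(D + 4) = (-3 + T)*(4 + D))
(V(6, 0)*5)*n(5) = ((-12 - 3*0 + 4*6 + 0*6)*5)*5 = ((-12 + 0 + 24 + 0)*5)*5 = (12*5)*5 = 60*5 = 300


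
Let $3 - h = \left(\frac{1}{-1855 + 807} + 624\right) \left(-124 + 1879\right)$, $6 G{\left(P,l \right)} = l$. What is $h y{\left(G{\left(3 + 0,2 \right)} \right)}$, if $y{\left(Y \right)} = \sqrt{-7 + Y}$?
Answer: $- \frac{382560287 i \sqrt{15}}{524} \approx - 2.8276 \cdot 10^{6} i$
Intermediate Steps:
$G{\left(P,l \right)} = \frac{l}{6}$
$h = - \frac{1147680861}{1048}$ ($h = 3 - \left(\frac{1}{-1855 + 807} + 624\right) \left(-124 + 1879\right) = 3 - \left(\frac{1}{-1048} + 624\right) 1755 = 3 - \left(- \frac{1}{1048} + 624\right) 1755 = 3 - \frac{653951}{1048} \cdot 1755 = 3 - \frac{1147684005}{1048} = - \frac{1147680861}{1048} \approx -1.0951 \cdot 10^{6}$)
$h y{\left(G{\left(3 + 0,2 \right)} \right)} = - \frac{1147680861 \sqrt{-7 + \frac{1}{6} \cdot 2}}{1048} = - \frac{1147680861 \sqrt{-7 + \frac{1}{3}}}{1048} = - \frac{1147680861 \sqrt{- \frac{20}{3}}}{1048} = - \frac{1147680861 \frac{2 i \sqrt{15}}{3}}{1048} = - \frac{382560287 i \sqrt{15}}{524}$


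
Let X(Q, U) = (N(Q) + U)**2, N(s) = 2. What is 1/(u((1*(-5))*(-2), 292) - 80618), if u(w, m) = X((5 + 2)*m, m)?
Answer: 1/5818 ≈ 0.00017188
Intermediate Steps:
X(Q, U) = (2 + U)**2
u(w, m) = (2 + m)**2
1/(u((1*(-5))*(-2), 292) - 80618) = 1/((2 + 292)**2 - 80618) = 1/(294**2 - 80618) = 1/(86436 - 80618) = 1/5818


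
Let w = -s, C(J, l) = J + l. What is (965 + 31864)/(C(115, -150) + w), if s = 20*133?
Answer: -32829/2695 ≈ -12.181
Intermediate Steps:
s = 2660
w = -2660 (w = -1*2660 = -2660)
(965 + 31864)/(C(115, -150) + w) = (965 + 31864)/((115 - 150) - 2660) = 32829/(-35 - 2660) = 32829/(-2695) = 32829*(-1/2695) = -32829/2695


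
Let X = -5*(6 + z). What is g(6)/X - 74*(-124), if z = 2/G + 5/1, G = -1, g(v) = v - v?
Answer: 9176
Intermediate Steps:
g(v) = 0
z = 3 (z = 2/(-1) + 5/1 = 2*(-1) + 5*1 = -2 + 5 = 3)
X = -45 (X = -5*(6 + 3) = -5*9 = -45)
g(6)/X - 74*(-124) = 0/(-45) - 74*(-124) = 0*(-1/45) + 9176 = 0 + 9176 = 9176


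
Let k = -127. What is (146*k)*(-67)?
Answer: 1242314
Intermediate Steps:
(146*k)*(-67) = (146*(-127))*(-67) = -18542*(-67) = 1242314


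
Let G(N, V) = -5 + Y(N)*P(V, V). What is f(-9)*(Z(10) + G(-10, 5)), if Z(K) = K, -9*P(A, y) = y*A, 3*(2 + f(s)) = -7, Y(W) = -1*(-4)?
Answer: 715/27 ≈ 26.481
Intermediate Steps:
Y(W) = 4
f(s) = -13/3 (f(s) = -2 + (⅓)*(-7) = -2 - 7/3 = -13/3)
P(A, y) = -A*y/9 (P(A, y) = -y*A/9 = -A*y/9)
G(N, V) = -5 - 4*V²/9 (G(N, V) = -5 + 4*(-V*V/9) = -5 + 4*(-V²/9) = -5 - 4*V²/9)
f(-9)*(Z(10) + G(-10, 5)) = -13*(10 + (-5 - 4/9*5²))/3 = -13*(10 + (-5 - 4/9*25))/3 = -13*(10 + (-5 - 100/9))/3 = -13*(10 - 145/9)/3 = -13/3*(-55/9) = 715/27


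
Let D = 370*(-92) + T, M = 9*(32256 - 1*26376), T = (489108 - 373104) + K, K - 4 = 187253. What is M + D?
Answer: 322141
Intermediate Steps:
K = 187257 (K = 4 + 187253 = 187257)
T = 303261 (T = (489108 - 373104) + 187257 = 116004 + 187257 = 303261)
M = 52920 (M = 9*(32256 - 26376) = 9*5880 = 52920)
D = 269221 (D = 370*(-92) + 303261 = -34040 + 303261 = 269221)
M + D = 52920 + 269221 = 322141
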